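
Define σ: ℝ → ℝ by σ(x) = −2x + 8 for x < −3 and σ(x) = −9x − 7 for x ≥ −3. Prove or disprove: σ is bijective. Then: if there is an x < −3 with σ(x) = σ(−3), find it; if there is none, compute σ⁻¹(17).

Both pieces are strictly decreasing (slopes −2 and −9), so each is injective on its own interval.
The left piece maps (−∞, −3) onto (14, ∞); the right piece maps [−3, ∞) onto (−∞, 20].
These images overlap. In particular σ(−3) = 20 (right piece), and solving −2x + 8 = 20 on the left piece gives x = −6 < −3.
So σ(−6) = σ(−3) with −6 ≠ −3, and σ is not injective, hence not bijective. This x = −6 is the requested value below −3.

-6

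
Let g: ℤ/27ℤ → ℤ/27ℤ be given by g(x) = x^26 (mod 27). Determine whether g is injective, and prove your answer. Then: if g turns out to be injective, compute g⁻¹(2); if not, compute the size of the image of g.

g(0) = 0^26 = 0.
g(3): Repeated squaring mod 27: 3^1 ≡ 3, 3^2 ≡ 3² = 9, 3^4 ≡ 9² = 81 ≡ 0, 3^8 ≡ 0² = 0, 3^16 ≡ 0² = 0. Since 26 = 16 + 8 + 2, 3^26 ≡ 0·0·9: 0·0 = 0, then 0·9 = 0. So 3^26 ≡ 0 (mod 27).
So g(0) = g(3) = 0 while 0 ≠ 3, hence g is not injective.
Since g is not injective, we determine |image(g)|. Computing x^26 mod 27 for each x (by repeated squaring, reducing mod 27 at every step), the values g(0), g(1), …, g(26) are: 0, 1, 13, 0, 7, 16, 0, 4, 10, 0, 19, 22, 0, 25, 25, 0, 22, 19, 0, 10, 4, 0, 16, 7, 0, 13, 1.
The distinct values are {0, 1, 4, 7, 10, 13, 16, 19, 22, 25}; there are 10 of them.

10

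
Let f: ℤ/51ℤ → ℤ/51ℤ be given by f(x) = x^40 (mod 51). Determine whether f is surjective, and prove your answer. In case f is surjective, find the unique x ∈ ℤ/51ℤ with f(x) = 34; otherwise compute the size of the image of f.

f(1) = 1^40 = 1.
f(2): Repeated squaring mod 51: 2^1 ≡ 2, 2^2 ≡ 2² = 4, 2^4 ≡ 4² = 16, 2^8 ≡ 16² = 256 ≡ 1, 2^16 ≡ 1² = 1, 2^32 ≡ 1² = 1. Since 40 = 32 + 8, 2^40 ≡ 1·1: 1·1 = 1. So 2^40 ≡ 1 (mod 51).
So f(1) = f(2) = 1 while 1 ≠ 2, thus f is not injective.
A non-injective map from the 51-element set ℤ/51ℤ to itself takes at most 50 distinct values, so it cannot be surjective. Therefore f is not surjective.
Since f is not surjective, we determine |image(f)|. Computing x^40 mod 51 for each x (by repeated squaring, reducing mod 51 at every step), the values f(0), f(1), …, f(50) are: 0, 1, 1, 33, 1, 16, 33, 16, 1, 18, 16, 16, 33, 1, 16, 18, 1, 34, 18, 1, 16, 18, 16, 16, 33, 1, 1, 33, 16, 16, 18, 16, 1, 18, 34, 1, 18, 16, 1, 33, 16, 16, 18, 1, 16, 33, 16, 1, 33, 1, 1.
The distinct values are {0, 1, 16, 18, 33, 34}; there are 6 of them.

6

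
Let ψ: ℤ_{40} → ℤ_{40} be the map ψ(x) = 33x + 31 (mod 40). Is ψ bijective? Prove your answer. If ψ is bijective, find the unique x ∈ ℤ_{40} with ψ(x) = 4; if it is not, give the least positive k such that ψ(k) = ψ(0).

21

If ψ(u) = ψ(v), then 33u ≡ 33v (mod 40). Because gcd(33, 40) = 1, we may cancel 33 to get u ≡ v (mod 40).
We now compute 33⁻¹ mod 40 explicitly. Euclid's algorithm: 40 = 1·33 + 7, 33 = 4·7 + 5, 7 = 1·5 + 2, 5 = 2·2 + 1; back-substituting gives 1 = 17·33 − 14·40, so 33⁻¹ ≡ 17 (mod 40).
For any y ∈ ℤ_{40}, x = 17(y − 31) mod 40 satisfies ψ(x) = 33·17(y − 31) + 31 ≡ y (since 33·17 ≡ 1 mod 40). So every y has a preimage.
Thus ψ is bijective.
Since ψ is bijective, we find ψ⁻¹(4): we need 33x ≡ 4 − 31 ≡ 13 (mod 40). Using 33⁻¹ = 17: x ≡ 17·13 = 221 = 5·40 + 21, so x = 21.
Check: ψ(21) = 33·21 + 31 = 724 = 18·40 + 4 ≡ 4 (mod 40).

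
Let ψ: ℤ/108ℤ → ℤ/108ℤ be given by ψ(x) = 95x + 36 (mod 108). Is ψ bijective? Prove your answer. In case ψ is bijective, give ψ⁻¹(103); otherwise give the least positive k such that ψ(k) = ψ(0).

53

Recall: injectivity means: for all x_1, x_2 in the domain, ψ(x_1) = ψ(x_2) implies x_1 = x_2.
If ψ(x_1) = ψ(x_2), then 95x_1 ≡ 95x_2 (mod 108). Because gcd(95, 108) = 1, we may cancel 95 to get x_1 ≡ x_2 (mod 108).
We now compute 95⁻¹ mod 108 explicitly. Euclid's algorithm: 108 = 1·95 + 13, 95 = 7·13 + 4, 13 = 3·4 + 1; back-substituting gives 1 = 83·95 − 73·108, so 95⁻¹ ≡ 83 (mod 108).
Then y ↦ 83(y − 36) is a two-sided inverse to ψ, so every y ∈ ℤ/108ℤ has a preimage.
So ψ is bijective.
Since ψ is bijective, we compute ψ⁻¹(103): solve 95x + 36 ≡ 103 (mod 108), i.e. 95x ≡ 67 (mod 108).
Multiplying by 95⁻¹ = 83 gives x ≡ 83·67 = 5561 = 51·108 + 53 ≡ 53 (mod 108).
Check: ψ(53) = 95·53 + 36 = 5071 = 46·108 + 103 ≡ 103 (mod 108).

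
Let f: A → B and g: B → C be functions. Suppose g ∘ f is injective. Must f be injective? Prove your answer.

injective

Suppose f(u) = f(v). Applying g: (g ∘ f)(u) = (g ∘ f)(v). Since g ∘ f is injective, u = v. So f is injective.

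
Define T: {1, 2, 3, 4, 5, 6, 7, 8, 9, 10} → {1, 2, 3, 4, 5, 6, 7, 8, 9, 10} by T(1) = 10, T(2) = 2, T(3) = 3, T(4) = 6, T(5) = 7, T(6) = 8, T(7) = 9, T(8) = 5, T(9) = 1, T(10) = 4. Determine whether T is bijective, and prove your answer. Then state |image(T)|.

10

The values 10, 2, 3, 6, 7, 8, 9, 5, 1, 4 are a permutation of {1, 2, 3, 4, 5, 6, 7, 8, 9, 10}: each element appears exactly once.
So T is injective and surjective, hence bijective.
The image of T is {1, 2, 3, 4, 5, 6, 7, 8, 9, 10}, which has 10 elements.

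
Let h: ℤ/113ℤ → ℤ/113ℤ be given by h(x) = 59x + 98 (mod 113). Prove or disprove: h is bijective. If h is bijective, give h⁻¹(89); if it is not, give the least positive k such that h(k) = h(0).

19

If h(u) = h(v), then 59u ≡ 59v (mod 113). Because gcd(59, 113) = 1, we may cancel 59 to get u ≡ v (mod 113).
We now compute 59⁻¹ mod 113 explicitly. Euclid's algorithm: 113 = 1·59 + 54, 59 = 1·54 + 5, 54 = 10·5 + 4, 5 = 1·4 + 1; back-substituting gives 1 = 23·59 − 12·113, so 59⁻¹ ≡ 23 (mod 113).
Then y ↦ 23(y − 98) is a two-sided inverse to h, so every y ∈ ℤ/113ℤ has a preimage.
So h is bijective.
Since h is bijective, we compute h⁻¹(89): solve 59x + 98 ≡ 89 (mod 113), i.e. 59x ≡ 104 (mod 113).
Multiplying by 59⁻¹ = 23 gives x ≡ 23·104 = 2392 = 21·113 + 19 ≡ 19 (mod 113).
Check: h(19) = 59·19 + 98 = 1219 = 10·113 + 89 ≡ 89 (mod 113).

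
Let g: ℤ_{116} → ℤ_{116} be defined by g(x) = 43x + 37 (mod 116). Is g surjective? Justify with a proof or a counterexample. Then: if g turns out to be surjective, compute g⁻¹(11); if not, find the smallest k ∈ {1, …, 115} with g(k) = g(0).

Recall that g is surjective if every y in the codomain equals g(x) for some x in the domain.
Since gcd(43, 116) = 1, 43 is invertible modulo 116. Euclid's algorithm: 116 = 2·43 + 30, 43 = 1·30 + 13, 30 = 2·13 + 4, 13 = 3·4 + 1; back-substituting gives 1 = 27·43 − 10·116, so 43⁻¹ ≡ 27 (mod 116).
For any y ∈ ℤ_{116}, x = 27(y − 37) mod 116 satisfies g(x) = 43·27(y − 37) + 37 ≡ y (since 43·27 ≡ 1 mod 116). So every y has a preimage.
Hence g is surjective.
Since g is surjective, we compute g⁻¹(11): solve 43x + 37 ≡ 11 (mod 116), i.e. 43x ≡ 90 (mod 116).
Multiplying by 43⁻¹ = 27 gives x ≡ 27·90 = 2430 = 20·116 + 110 ≡ 110 (mod 116).
Check: g(110) = 43·110 + 37 = 4767 = 41·116 + 11 ≡ 11 (mod 116).

110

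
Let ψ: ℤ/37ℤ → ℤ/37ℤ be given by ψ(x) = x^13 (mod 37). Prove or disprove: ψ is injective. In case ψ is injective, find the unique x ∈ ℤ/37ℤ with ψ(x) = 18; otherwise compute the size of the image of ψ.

Since 37 is prime, the nonzero elements of ℤ/37ℤ form a cyclic group of order 36.
As gcd(13, 36) = 1, raising to the 13th power is a bijection on this group: if x_1^13 ≡ x_2^13 then (x_1x_2^{−1})^13 = 1, and the only element of order dividing gcd(13, 36) = 1 is 1, so x_1 = x_2.
With ψ(0) = 0 this makes ψ injective on all of ℤ/37ℤ, hence bijective (finite equal-size domain and codomain). In particular ψ is injective.
Since ψ is injective, we find the preimage of 18. The inverse of x ↦ x^13 on (ℤ/37ℤ)^× is x ↦ x^25, because 13·25 = 325 = 9·36 + 1 ≡ 1 (mod 36) and x^{36} = 1 for x ≠ 0 (Fermat). So ψ⁻¹(18) = 18^25 mod 37.
Repeated squaring mod 37: 18^1 ≡ 18, 18^2 ≡ 18² = 324 ≡ 28, 18^4 ≡ 28² = 784 ≡ 7, 18^8 ≡ 7² = 49 ≡ 12, 18^16 ≡ 12² = 144 ≡ 33. Since 25 = 16 + 8 + 1, 18^25 ≡ 33·12·18: 33·12 = 396 ≡ 26, then 26·18 = 468 ≡ 24. So 18^25 ≡ 24 (mod 37).
Hence ψ⁻¹(18) = 24.

24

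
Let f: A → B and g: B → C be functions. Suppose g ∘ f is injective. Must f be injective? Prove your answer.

Suppose f(u) = f(v). Applying g: (g ∘ f)(u) = (g ∘ f)(v). Since g ∘ f is injective, u = v. Thus f is injective.

injective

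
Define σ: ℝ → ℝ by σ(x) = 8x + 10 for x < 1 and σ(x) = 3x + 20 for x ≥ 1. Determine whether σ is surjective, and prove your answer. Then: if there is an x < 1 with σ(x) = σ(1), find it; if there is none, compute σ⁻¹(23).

1

Both pieces are strictly increasing (slopes 8 and 3), so each is injective on its own interval.
The left piece maps (−∞, 1) onto (−∞, 18); the right piece maps [1, ∞) onto [23, ∞).
The union (−∞, 18) ∪ [23, ∞) omits the interval between 18 and 23; in particular 18 has no preimage. So σ is not surjective.
Because the two images are disjoint, no x < 1 has σ(x) = σ(1), so we compute σ⁻¹(23): 23 lies in [23, ∞), so solve 3x + 20 = 23: x = (23 − 20)/3 = 1.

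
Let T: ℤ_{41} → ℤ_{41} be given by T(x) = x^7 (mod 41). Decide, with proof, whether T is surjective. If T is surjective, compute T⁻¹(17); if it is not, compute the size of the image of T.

Since 41 is prime, the nonzero elements of ℤ_{41} form a cyclic group of order 40.
As gcd(7, 40) = 1, raising to the 7th power is a bijection on this group: if s^7 ≡ t^7 then (st^{−1})^7 = 1, and the only element of order dividing gcd(7, 40) = 1 is 1, so s = t.
With T(0) = 0 this makes T injective on all of ℤ_{41}, hence bijective (finite equal-size domain and codomain). In particular T is surjective.
Since T is surjective, we find the preimage of 17. The inverse of x ↦ x^7 on (ℤ_{41})^× is x ↦ x^23, because 7·23 = 161 = 4·40 + 1 ≡ 1 (mod 40) and x^{40} = 1 for x ≠ 0 (Fermat). So T⁻¹(17) = 17^23 mod 41.
Repeated squaring mod 41: 17^1 ≡ 17, 17^2 ≡ 17² = 289 ≡ 2, 17^4 ≡ 2² = 4, 17^8 ≡ 4² = 16, 17^16 ≡ 16² = 256 ≡ 10. Since 23 = 16 + 4 + 2 + 1, 17^23 ≡ 10·4·2·17: 10·4 = 40, then 40·2 = 80 ≡ 39, then 39·17 = 663 ≡ 7. So 17^23 ≡ 7 (mod 41).
Hence T⁻¹(17) = 7.

7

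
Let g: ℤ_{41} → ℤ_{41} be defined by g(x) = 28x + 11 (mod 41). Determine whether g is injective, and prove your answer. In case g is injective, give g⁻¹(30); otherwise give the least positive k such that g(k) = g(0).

If g(u) = g(v), then 28u ≡ 28v (mod 41). Because gcd(28, 41) = 1, we may cancel 28 to get u ≡ v (mod 41).
Thus g is injective.
We now compute 28⁻¹ mod 41 explicitly. Euclid's algorithm: 41 = 1·28 + 13, 28 = 2·13 + 2, 13 = 6·2 + 1; back-substituting gives 1 = 22·28 − 15·41, so 28⁻¹ ≡ 22 (mod 41).
Since g is injective, we find g⁻¹(30): we need 28x ≡ 30 − 11 ≡ 19 (mod 41). Using 28⁻¹ = 22: x ≡ 22·19 = 418 = 10·41 + 8, so x = 8.
Check: g(8) = 28·8 + 11 = 235 = 5·41 + 30 ≡ 30 (mod 41).

8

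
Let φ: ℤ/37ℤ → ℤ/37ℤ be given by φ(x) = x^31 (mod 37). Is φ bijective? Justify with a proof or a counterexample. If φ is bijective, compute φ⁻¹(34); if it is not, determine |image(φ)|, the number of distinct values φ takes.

33

Since 37 is prime, the nonzero elements of ℤ/37ℤ form a cyclic group of order 36.
As gcd(31, 36) = 1, raising to the 31st power is a bijection on this group: if a^31 ≡ b^31 then (ab^{−1})^31 = 1, and the only element of order dividing gcd(31, 36) = 1 is 1, so a = b.
With φ(0) = 0 this makes φ injective on all of ℤ/37ℤ, hence bijective (finite equal-size domain and codomain). In particular φ is bijective.
Since φ is bijective, we find the preimage of 34. The inverse of x ↦ x^31 on (ℤ/37ℤ)^× is x ↦ x^7, because 31·7 = 217 = 6·36 + 1 ≡ 1 (mod 36) and x^{36} = 1 for x ≠ 0 (Fermat). So φ⁻¹(34) = 34^7 mod 37.
Repeated squaring mod 37: 34^1 ≡ 34, 34^2 ≡ 34² = 1156 ≡ 9, 34^4 ≡ 9² = 81 ≡ 7. Since 7 = 4 + 2 + 1, 34^7 ≡ 7·9·34: 7·9 = 63 ≡ 26, then 26·34 = 884 ≡ 33. So 34^7 ≡ 33 (mod 37).
Hence φ⁻¹(34) = 33.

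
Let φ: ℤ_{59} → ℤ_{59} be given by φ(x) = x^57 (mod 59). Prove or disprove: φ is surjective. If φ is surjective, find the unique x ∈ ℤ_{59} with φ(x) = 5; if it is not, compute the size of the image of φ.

Since 59 is prime, the nonzero elements of ℤ_{59} form a cyclic group of order 58.
As gcd(57, 58) = 1, raising to the 57th power is a bijection on this group: if s^57 ≡ t^57 then (st^{−1})^57 = 1, and the only element of order dividing gcd(57, 58) = 1 is 1, so s = t.
With φ(0) = 0 this makes φ injective on all of ℤ_{59}, hence bijective (finite equal-size domain and codomain). In particular φ is surjective.
Since φ is surjective, we find the preimage of 5. The inverse of x ↦ x^57 on (ℤ_{59})^× is x ↦ x^57, because 57·57 = 3249 = 56·58 + 1 ≡ 1 (mod 58) and x^{58} = 1 for x ≠ 0 (Fermat). So φ⁻¹(5) = 5^57 mod 59.
Repeated squaring mod 59: 5^1 ≡ 5, 5^2 ≡ 5² = 25, 5^4 ≡ 25² = 625 ≡ 35, 5^8 ≡ 35² = 1225 ≡ 45, 5^16 ≡ 45² = 2025 ≡ 19, 5^32 ≡ 19² = 361 ≡ 7. Since 57 = 32 + 16 + 8 + 1, 5^57 ≡ 7·19·45·5: 7·19 = 133 ≡ 15, then 15·45 = 675 ≡ 26, then 26·5 = 130 ≡ 12. So 5^57 ≡ 12 (mod 59).
Hence φ⁻¹(5) = 12.

12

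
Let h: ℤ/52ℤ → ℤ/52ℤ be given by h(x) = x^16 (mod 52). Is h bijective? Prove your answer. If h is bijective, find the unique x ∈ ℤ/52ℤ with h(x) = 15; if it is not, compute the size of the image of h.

h(1) = 1^16 = 1.
h(5): Repeated squaring mod 52: 5^1 ≡ 5, 5^2 ≡ 5² = 25, 5^4 ≡ 25² = 625 ≡ 1, 5^8 ≡ 1² = 1, 5^16 ≡ 1² = 1. So 5^16 ≡ 1 (mod 52).
So h(1) = h(5) = 1 while 1 ≠ 5, hence h is not injective, hence not bijective.
Since h is not bijective, we determine |image(h)|. Computing x^16 mod 52 for each x (by repeated squaring, reducing mod 52 at every step), the values h(0), h(1), …, h(51) are: 0, 1, 16, 29, 48, 1, 48, 9, 40, 9, 16, 29, 40, 13, 40, 29, 16, 9, 40, 9, 48, 1, 48, 29, 16, 1, 0, 1, 16, 29, 48, 1, 48, 9, 40, 9, 16, 29, 40, 13, 40, 29, 16, 9, 40, 9, 48, 1, 48, 29, 16, 1.
The distinct values are {0, 1, 9, 13, 16, 29, 40, 48}; there are 8 of them.

8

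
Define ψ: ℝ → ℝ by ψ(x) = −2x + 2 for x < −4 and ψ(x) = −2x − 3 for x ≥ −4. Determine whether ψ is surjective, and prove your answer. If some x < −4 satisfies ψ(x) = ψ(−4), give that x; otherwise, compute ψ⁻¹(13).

Both pieces are strictly decreasing (slopes −2 and −2), so each is injective on its own interval.
The left piece maps (−∞, −4) onto (10, ∞); the right piece maps [−4, ∞) onto (−∞, 5].
The union (10, ∞) ∪ (−∞, 5] omits the interval between 10 and 5; in particular 10 has no preimage. So ψ is not surjective.
Because the two images are disjoint, no x < −4 has ψ(x) = ψ(−4), so we compute ψ⁻¹(13): 13 lies in (10, ∞), so solve −2x + 2 = 13: x = (13 − 2)/(−2) = −11/2.

-11/2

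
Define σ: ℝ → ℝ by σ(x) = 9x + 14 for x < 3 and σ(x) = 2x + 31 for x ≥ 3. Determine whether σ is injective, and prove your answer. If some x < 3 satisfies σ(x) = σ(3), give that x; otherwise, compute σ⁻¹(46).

Both pieces are strictly increasing (slopes 9 and 2), so each is injective on its own interval.
The left piece maps (−∞, 3) onto (−∞, 41); the right piece maps [3, ∞) onto [37, ∞).
These images overlap. In particular σ(3) = 37 (right piece), and solving 9x + 14 = 37 on the left piece gives x = 23/9 < 3.
So σ(23/9) = σ(3) with 23/9 ≠ 3, and σ is not injective. This x = 23/9 is the requested value below 3.

23/9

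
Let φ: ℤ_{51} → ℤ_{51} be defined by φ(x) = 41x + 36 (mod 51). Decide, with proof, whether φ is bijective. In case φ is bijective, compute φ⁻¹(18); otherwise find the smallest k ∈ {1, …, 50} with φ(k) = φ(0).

If φ(x_1) = φ(x_2), then 41x_1 ≡ 41x_2 (mod 51). Because gcd(41, 51) = 1, we may cancel 41 to get x_1 ≡ x_2 (mod 51).
We now compute 41⁻¹ mod 51 explicitly. Euclid's algorithm: 51 = 1·41 + 10, 41 = 4·10 + 1; back-substituting gives 1 = 5·41 − 4·51, so 41⁻¹ ≡ 5 (mod 51).
Then y ↦ 5(y − 36) is a two-sided inverse to φ, so every y ∈ ℤ_{51} has a preimage.
Therefore φ is bijective.
Since φ is bijective, we find φ⁻¹(18): we need 41x ≡ 18 − 36 ≡ 33 (mod 51). Using 41⁻¹ = 5: x ≡ 5·33 = 165 = 3·51 + 12, so x = 12.
Check: φ(12) = 41·12 + 36 = 528 = 10·51 + 18 ≡ 18 (mod 51).

12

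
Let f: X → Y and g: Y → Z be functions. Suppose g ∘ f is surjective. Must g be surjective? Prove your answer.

surjective

Let c ∈ Z. Since g ∘ f is surjective, some a ∈ X has g(f(a)) = c. Then b = f(a) ∈ Y satisfies g(b) = c. So g is surjective.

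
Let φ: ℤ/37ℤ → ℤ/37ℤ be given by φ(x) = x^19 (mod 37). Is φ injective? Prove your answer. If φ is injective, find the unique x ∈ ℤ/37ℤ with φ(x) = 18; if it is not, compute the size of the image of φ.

19

Since 37 is prime, the nonzero elements of ℤ/37ℤ form a cyclic group of order 36.
As gcd(19, 36) = 1, raising to the 19th power is a bijection on this group: if u^19 ≡ v^19 then (uv^{−1})^19 = 1, and the only element of order dividing gcd(19, 36) = 1 is 1, so u = v.
With φ(0) = 0 this makes φ injective on all of ℤ/37ℤ, hence bijective (finite equal-size domain and codomain). In particular φ is injective.
Since φ is injective, we find the preimage of 18. The inverse of x ↦ x^19 on (ℤ/37ℤ)^× is x ↦ x^19, because 19·19 = 361 = 10·36 + 1 ≡ 1 (mod 36) and x^{36} = 1 for x ≠ 0 (Fermat). So φ⁻¹(18) = 18^19 mod 37.
Repeated squaring mod 37: 18^1 ≡ 18, 18^2 ≡ 18² = 324 ≡ 28, 18^4 ≡ 28² = 784 ≡ 7, 18^8 ≡ 7² = 49 ≡ 12, 18^16 ≡ 12² = 144 ≡ 33. Since 19 = 16 + 2 + 1, 18^19 ≡ 33·28·18: 33·28 = 924 ≡ 36, then 36·18 = 648 ≡ 19. So 18^19 ≡ 19 (mod 37).
Hence φ⁻¹(18) = 19.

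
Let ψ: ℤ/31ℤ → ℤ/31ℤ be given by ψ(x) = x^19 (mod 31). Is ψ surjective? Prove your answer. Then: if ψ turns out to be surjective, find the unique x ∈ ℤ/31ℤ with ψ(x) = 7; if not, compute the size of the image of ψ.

14

Since 31 is prime, the nonzero elements of ℤ/31ℤ form a cyclic group of order 30.
As gcd(19, 30) = 1, raising to the 19th power is a bijection on this group: if a^19 ≡ b^19 then (ab^{−1})^19 = 1, and the only element of order dividing gcd(19, 30) = 1 is 1, so a = b.
With ψ(0) = 0 this makes ψ injective on all of ℤ/31ℤ, hence bijective (finite equal-size domain and codomain). In particular ψ is surjective.
Since ψ is surjective, we find the preimage of 7. The inverse of x ↦ x^19 on (ℤ/31ℤ)^× is x ↦ x^19, because 19·19 = 361 = 12·30 + 1 ≡ 1 (mod 30) and x^{30} = 1 for x ≠ 0 (Fermat). So ψ⁻¹(7) = 7^19 mod 31.
Repeated squaring mod 31: 7^1 ≡ 7, 7^2 ≡ 7² = 49 ≡ 18, 7^4 ≡ 18² = 324 ≡ 14, 7^8 ≡ 14² = 196 ≡ 10, 7^16 ≡ 10² = 100 ≡ 7. Since 19 = 16 + 2 + 1, 7^19 ≡ 7·18·7: 7·18 = 126 ≡ 2, then 2·7 = 14. So 7^19 ≡ 14 (mod 31).
Hence ψ⁻¹(7) = 14.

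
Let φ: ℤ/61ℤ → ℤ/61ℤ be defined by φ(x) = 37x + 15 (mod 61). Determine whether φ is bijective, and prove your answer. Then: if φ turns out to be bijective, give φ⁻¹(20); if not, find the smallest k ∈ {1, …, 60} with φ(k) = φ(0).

Recall: injectivity means: for all a, b in the domain, φ(a) = φ(b) implies a = b.
Suppose φ(a) = φ(b) in ℤ/61ℤ. Then 37a + 15 ≡ 37b + 15 (mod 61), thus 37(a − b) ≡ 0 (mod 61).
Since gcd(37, 61) = 1, 37 is invertible modulo 61, hence a − b ≡ 0 (mod 61), i.e. a = b.
We now compute 37⁻¹ mod 61 explicitly. Euclid's algorithm: 61 = 1·37 + 24, 37 = 1·24 + 13, 24 = 1·13 + 11, 13 = 1·11 + 2, 11 = 5·2 + 1; back-substituting gives 1 = 33·37 − 20·61, so 37⁻¹ ≡ 33 (mod 61).
Then y ↦ 33(y − 15) is a two-sided inverse to φ, so every y ∈ ℤ/61ℤ has a preimage.
Therefore φ is bijective.
Since φ is bijective, we find φ⁻¹(20): we need 37x ≡ 20 − 15 ≡ 5 (mod 61). Using 37⁻¹ = 33: x ≡ 33·5 = 165 = 2·61 + 43, so x = 43.
Check: φ(43) = 37·43 + 15 = 1606 = 26·61 + 20 ≡ 20 (mod 61).

43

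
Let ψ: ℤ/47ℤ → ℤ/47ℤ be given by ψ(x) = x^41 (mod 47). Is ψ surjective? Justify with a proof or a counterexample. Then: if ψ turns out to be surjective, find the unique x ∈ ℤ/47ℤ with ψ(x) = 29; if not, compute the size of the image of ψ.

30

Since 47 is prime, the nonzero elements of ℤ/47ℤ form a cyclic group of order 46.
As gcd(41, 46) = 1, raising to the 41st power is a bijection on this group: if a^41 ≡ b^41 then (ab^{−1})^41 = 1, and the only element of order dividing gcd(41, 46) = 1 is 1, so a = b.
With ψ(0) = 0 this makes ψ injective on all of ℤ/47ℤ, hence bijective (finite equal-size domain and codomain). In particular ψ is surjective.
Since ψ is surjective, we find the preimage of 29. The inverse of x ↦ x^41 on (ℤ/47ℤ)^× is x ↦ x^9, because 41·9 = 369 = 8·46 + 1 ≡ 1 (mod 46) and x^{46} = 1 for x ≠ 0 (Fermat). So ψ⁻¹(29) = 29^9 mod 47.
Repeated squaring mod 47: 29^1 ≡ 29, 29^2 ≡ 29² = 841 ≡ 42, 29^4 ≡ 42² = 1764 ≡ 25, 29^8 ≡ 25² = 625 ≡ 14. Since 9 = 8 + 1, 29^9 ≡ 14·29: 14·29 = 406 ≡ 30. So 29^9 ≡ 30 (mod 47).
Hence ψ⁻¹(29) = 30.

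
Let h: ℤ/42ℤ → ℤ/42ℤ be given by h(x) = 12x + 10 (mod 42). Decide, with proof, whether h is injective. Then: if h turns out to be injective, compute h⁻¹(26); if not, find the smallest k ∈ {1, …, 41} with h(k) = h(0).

7

By definition, h is injective if h(a) = h(b) implies a = b.
We have gcd(12, 42) = 6 > 1. Taking a = 0 and b = 7: h(0) = 10 and h(7) = 12·7 + 10 = 94 ≡ 10 (mod 42).
So h(0) = h(7) while 0 ≠ 7, thus h is not injective.
Since h is not injective, we find the least positive k with h(k) = h(0): this means 12k ≡ 0 (mod 42), i.e. 42 ∣ 12k. Since gcd(12, 42) = 6, dividing through by 6 this holds exactly when 7 ∣ 2k, and as gcd(2, 7) = 1, exactly when 7 ∣ k.
The smallest positive such k is 7.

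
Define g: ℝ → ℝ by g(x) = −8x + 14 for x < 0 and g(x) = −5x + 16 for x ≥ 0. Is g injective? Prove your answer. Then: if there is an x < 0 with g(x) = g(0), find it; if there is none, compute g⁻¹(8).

Both pieces are strictly decreasing (slopes −8 and −5), so each is injective on its own interval.
The left piece maps (−∞, 0) onto (14, ∞); the right piece maps [0, ∞) onto (−∞, 16].
These images overlap. In particular g(0) = 16 (right piece), and solving −8x + 14 = 16 on the left piece gives x = −1/4 < 0.
So g(−1/4) = g(0) with −1/4 ≠ 0, and g is not injective. This x = −1/4 is the requested value below 0.

-1/4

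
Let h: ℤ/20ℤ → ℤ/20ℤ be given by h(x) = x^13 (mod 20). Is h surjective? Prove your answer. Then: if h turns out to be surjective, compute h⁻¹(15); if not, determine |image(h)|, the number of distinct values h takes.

h(0) = 0^13 = 0.
h(10): Repeated squaring mod 20: 10^1 ≡ 10, 10^2 ≡ 10² = 100 ≡ 0, 10^4 ≡ 0² = 0, 10^8 ≡ 0² = 0. Since 13 = 8 + 4 + 1, 10^13 ≡ 0·0·10: 0·0 = 0, then 0·10 = 0. So 10^13 ≡ 0 (mod 20).
So h(0) = h(10) = 0 while 0 ≠ 10, therefore h is not injective.
A non-injective map from the 20-element set ℤ/20ℤ to itself takes at most 19 distinct values, so it cannot be surjective. Thus h is not surjective.
Since h is not surjective, we determine |image(h)|. Computing x^13 mod 20 for each x (by repeated squaring, reducing mod 20 at every step), the values h(0), h(1), …, h(19) are: 0, 1, 12, 3, 4, 5, 16, 7, 8, 9, 0, 11, 12, 13, 4, 15, 16, 17, 8, 19.
The distinct values are {0, 1, 3, 4, 5, 7, 8, 9, 11, 12, 13, 15, 16, 17, 19}; there are 15 of them.

15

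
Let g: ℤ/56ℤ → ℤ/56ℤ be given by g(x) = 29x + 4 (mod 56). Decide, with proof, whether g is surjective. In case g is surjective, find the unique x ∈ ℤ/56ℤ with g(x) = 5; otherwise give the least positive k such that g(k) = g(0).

Recall that g is surjective if every y in the codomain equals g(x) for some x in the domain.
Since gcd(29, 56) = 1, 29 is invertible modulo 56. Euclid's algorithm: 56 = 1·29 + 27, 29 = 1·27 + 2, 27 = 13·2 + 1; back-substituting gives 1 = 29·29 − 15·56, so 29⁻¹ ≡ 29 (mod 56).
For any y ∈ ℤ/56ℤ, x = 29(y − 4) mod 56 satisfies g(x) = 29·29(y − 4) + 4 ≡ y (since 29·29 ≡ 1 mod 56). So every y has a preimage.
Hence g is surjective.
Since g is surjective, we find g⁻¹(5): we need 29x ≡ 5 − 4 ≡ 1 (mod 56). Using 29⁻¹ = 29: x ≡ 29·1 = 29, so x = 29.
Check: g(29) = 29·29 + 4 = 845 = 15·56 + 5 ≡ 5 (mod 56).

29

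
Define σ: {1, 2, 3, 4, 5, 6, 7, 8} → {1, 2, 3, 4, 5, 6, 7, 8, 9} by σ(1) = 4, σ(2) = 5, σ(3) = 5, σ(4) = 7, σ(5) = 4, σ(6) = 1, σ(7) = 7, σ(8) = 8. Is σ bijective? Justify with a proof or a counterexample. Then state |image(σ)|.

σ(2) = 5 = σ(3) with 2 ≠ 3, so σ is not injective, hence not bijective.
The image of σ is {1, 4, 5, 7, 8}, which has 5 elements.

5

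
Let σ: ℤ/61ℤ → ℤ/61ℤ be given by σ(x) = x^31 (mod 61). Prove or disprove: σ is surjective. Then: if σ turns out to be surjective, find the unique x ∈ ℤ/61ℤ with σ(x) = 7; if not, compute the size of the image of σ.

54

Since 61 is prime, the nonzero elements of ℤ/61ℤ form a cyclic group of order 60.
As gcd(31, 60) = 1, raising to the 31st power is a bijection on this group: if a^31 ≡ b^31 then (ab^{−1})^31 = 1, and the only element of order dividing gcd(31, 60) = 1 is 1, so a = b.
With σ(0) = 0 this makes σ injective on all of ℤ/61ℤ, hence bijective (finite equal-size domain and codomain). In particular σ is surjective.
Since σ is surjective, we find the preimage of 7. The inverse of x ↦ x^31 on (ℤ/61ℤ)^× is x ↦ x^31, because 31·31 = 961 = 16·60 + 1 ≡ 1 (mod 60) and x^{60} = 1 for x ≠ 0 (Fermat). So σ⁻¹(7) = 7^31 mod 61.
Repeated squaring mod 61: 7^1 ≡ 7, 7^2 ≡ 7² = 49, 7^4 ≡ 49² = 2401 ≡ 22, 7^8 ≡ 22² = 484 ≡ 57, 7^16 ≡ 57² = 3249 ≡ 16. Since 31 = 16 + 8 + 4 + 2 + 1, 7^31 ≡ 16·57·22·49·7: 16·57 = 912 ≡ 58, then 58·22 = 1276 ≡ 56, then 56·49 = 2744 ≡ 60, then 60·7 = 420 ≡ 54. So 7^31 ≡ 54 (mod 61).
Hence σ⁻¹(7) = 54.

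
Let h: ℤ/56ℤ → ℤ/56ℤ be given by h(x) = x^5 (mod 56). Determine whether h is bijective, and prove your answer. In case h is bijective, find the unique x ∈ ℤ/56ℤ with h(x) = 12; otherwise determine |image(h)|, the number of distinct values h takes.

h(0) = 0^5 = 0.
h(14): Repeated squaring mod 56: 14^1 ≡ 14, 14^2 ≡ 14² = 196 ≡ 28, 14^4 ≡ 28² = 784 ≡ 0. Since 5 = 4 + 1, 14^5 ≡ 0·14: 0·14 = 0. So 14^5 ≡ 0 (mod 56).
So h(0) = h(14) = 0 while 0 ≠ 14, so h is not injective, hence not bijective.
Since h is not bijective, we determine |image(h)|. Computing x^5 mod 56 for each x (by repeated squaring, reducing mod 56 at every step), the values h(0), h(1), …, h(55) are: 0, 1, 32, 19, 16, 45, 48, 7, 8, 25, 40, 51, 24, 13, 0, 15, 32, 33, 16, 3, 48, 21, 8, 39, 40, 9, 24, 27, 0, 29, 32, 47, 16, 17, 48, 35, 8, 53, 40, 23, 24, 41, 0, 43, 32, 5, 16, 31, 48, 49, 8, 11, 40, 37, 24, 55.
The distinct values are {0, 1, 3, 5, 7, 8, 9, 11, 13, 15, 16, 17, 19, 21, 23, 24, 25, 27, 29, 31, 32, 33, 35, 37, 39, 40, 41, 43, 45, 47, 48, 49, 51, 53, 55}; there are 35 of them.

35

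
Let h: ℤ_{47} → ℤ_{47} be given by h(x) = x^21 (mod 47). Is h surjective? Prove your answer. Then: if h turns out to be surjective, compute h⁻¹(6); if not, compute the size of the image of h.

14

Since 47 is prime, the nonzero elements of ℤ_{47} form a cyclic group of order 46.
As gcd(21, 46) = 1, raising to the 21st power is a bijection on this group: if x_1^21 ≡ x_2^21 then (x_1x_2^{−1})^21 = 1, and the only element of order dividing gcd(21, 46) = 1 is 1, so x_1 = x_2.
With h(0) = 0 this makes h injective on all of ℤ_{47}, hence bijective (finite equal-size domain and codomain). In particular h is surjective.
Since h is surjective, we find the preimage of 6. The inverse of x ↦ x^21 on (ℤ_{47})^× is x ↦ x^11, because 21·11 = 231 = 5·46 + 1 ≡ 1 (mod 46) and x^{46} = 1 for x ≠ 0 (Fermat). So h⁻¹(6) = 6^11 mod 47.
Repeated squaring mod 47: 6^1 ≡ 6, 6^2 ≡ 6² = 36, 6^4 ≡ 36² = 1296 ≡ 27, 6^8 ≡ 27² = 729 ≡ 24. Since 11 = 8 + 2 + 1, 6^11 ≡ 24·36·6: 24·36 = 864 ≡ 18, then 18·6 = 108 ≡ 14. So 6^11 ≡ 14 (mod 47).
Hence h⁻¹(6) = 14.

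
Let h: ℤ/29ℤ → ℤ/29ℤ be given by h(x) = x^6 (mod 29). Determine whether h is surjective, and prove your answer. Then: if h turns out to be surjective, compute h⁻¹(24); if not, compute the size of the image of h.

h(14): Repeated squaring mod 29: 14^1 ≡ 14, 14^2 ≡ 14² = 196 ≡ 22, 14^4 ≡ 22² = 484 ≡ 20. Since 6 = 4 + 2, 14^6 ≡ 20·22: 20·22 = 440 ≡ 5. So 14^6 ≡ 5 (mod 29).
h(15): Repeated squaring mod 29: 15^1 ≡ 15, 15^2 ≡ 15² = 225 ≡ 22, 15^4 ≡ 22² = 484 ≡ 20. Since 6 = 4 + 2, 15^6 ≡ 20·22: 20·22 = 440 ≡ 5. So 15^6 ≡ 5 (mod 29).
So h(14) = h(15) = 5 while 14 ≠ 15, hence h is not injective.
A non-injective map from the 29-element set ℤ/29ℤ to itself takes at most 28 distinct values, so it cannot be surjective. Thus h is not surjective.
Since h is not surjective, we determine |image(h)|. Computing x^6 mod 29 for each x (by repeated squaring, reducing mod 29 at every step), the values h(0), h(1), …, h(28) are: 0, 1, 6, 4, 7, 23, 24, 25, 13, 16, 22, 9, 28, 20, 5, 5, 20, 28, 9, 22, 16, 13, 25, 24, 23, 7, 4, 6, 1.
The distinct values are {0, 1, 4, 5, 6, 7, 9, 13, 16, 20, 22, 23, 24, 25, 28}; there are 15 of them.

15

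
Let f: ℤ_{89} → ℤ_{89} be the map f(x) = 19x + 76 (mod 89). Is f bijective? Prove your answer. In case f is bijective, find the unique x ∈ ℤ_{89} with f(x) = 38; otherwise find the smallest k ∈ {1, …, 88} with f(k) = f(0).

If f(s) = f(t), then 19s ≡ 19t (mod 89). Because gcd(19, 89) = 1, we may cancel 19 to get s ≡ t (mod 89).
We now compute 19⁻¹ mod 89 explicitly. Euclid's algorithm: 89 = 4·19 + 13, 19 = 1·13 + 6, 13 = 2·6 + 1; back-substituting gives 1 = 75·19 − 16·89, so 19⁻¹ ≡ 75 (mod 89).
Then y ↦ 75(y − 76) is a two-sided inverse to f, so every y ∈ ℤ_{89} has a preimage.
Thus f is bijective.
Since f is bijective, we compute f⁻¹(38): solve 19x + 76 ≡ 38 (mod 89), i.e. 19x ≡ 51 (mod 89).
Multiplying by 19⁻¹ = 75 gives x ≡ 75·51 = 3825 = 42·89 + 87 ≡ 87 (mod 89).
Check: f(87) = 19·87 + 76 = 1729 = 19·89 + 38 ≡ 38 (mod 89).

87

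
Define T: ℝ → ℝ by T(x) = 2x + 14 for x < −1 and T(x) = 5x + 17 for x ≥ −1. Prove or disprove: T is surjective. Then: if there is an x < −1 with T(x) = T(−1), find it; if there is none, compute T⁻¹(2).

Both pieces are strictly increasing (slopes 2 and 5), so each is injective on its own interval.
The left piece maps (−∞, −1) onto (−∞, 12); the right piece maps [−1, ∞) onto [12, ∞).
These images together cover ℝ, so T is surjective.
Because the two images are disjoint, no x < −1 has T(x) = T(−1), so we compute T⁻¹(2): 2 lies in (−∞, 12), so solve 2x + 14 = 2: x = (2 − 14)/2 = −6.

-6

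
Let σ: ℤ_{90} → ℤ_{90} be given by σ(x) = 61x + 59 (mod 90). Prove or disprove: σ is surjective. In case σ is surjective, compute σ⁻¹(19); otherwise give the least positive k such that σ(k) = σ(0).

20

Recall: surjectivity means every element of the codomain has a preimage under σ.
Since gcd(61, 90) = 1, 61 is invertible modulo 90. Euclid's algorithm: 90 = 1·61 + 29, 61 = 2·29 + 3, 29 = 9·3 + 2, 3 = 1·2 + 1; back-substituting gives 1 = 31·61 − 21·90, so 61⁻¹ ≡ 31 (mod 90).
For any y ∈ ℤ_{90}, x = 31(y − 59) mod 90 satisfies σ(x) = 61·31(y − 59) + 59 ≡ y (since 61·31 ≡ 1 mod 90). So every y has a preimage.
Hence σ is surjective.
Since σ is surjective, we find σ⁻¹(19): we need 61x ≡ 19 − 59 ≡ 50 (mod 90). Using 61⁻¹ = 31: x ≡ 31·50 = 1550 = 17·90 + 20, so x = 20.
Check: σ(20) = 61·20 + 59 = 1279 = 14·90 + 19 ≡ 19 (mod 90).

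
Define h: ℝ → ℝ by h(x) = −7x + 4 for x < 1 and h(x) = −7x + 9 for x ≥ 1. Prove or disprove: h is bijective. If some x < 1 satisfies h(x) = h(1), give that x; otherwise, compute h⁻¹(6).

2/7

Both pieces are strictly decreasing (slopes −7 and −7), so each is injective on its own interval.
The left piece maps (−∞, 1) onto (−3, ∞); the right piece maps [1, ∞) onto (−∞, 2].
These images overlap. In particular h(1) = 2 (right piece), and solving −7x + 4 = 2 on the left piece gives x = 2/7 < 1.
So h(2/7) = h(1) with 2/7 ≠ 1, and h is not injective, hence not bijective. This x = 2/7 is the requested value below 1.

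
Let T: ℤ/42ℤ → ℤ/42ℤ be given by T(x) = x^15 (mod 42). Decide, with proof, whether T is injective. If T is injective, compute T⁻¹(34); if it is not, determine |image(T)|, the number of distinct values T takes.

18

T(2): Repeated squaring mod 42: 2^1 ≡ 2, 2^2 ≡ 2² = 4, 2^4 ≡ 4² = 16, 2^8 ≡ 16² = 256 ≡ 4. Since 15 = 8 + 4 + 2 + 1, 2^15 ≡ 4·16·4·2: 4·16 = 64 ≡ 22, then 22·4 = 88 ≡ 4, then 4·2 = 8. So 2^15 ≡ 8 (mod 42).
T(8): Repeated squaring mod 42: 8^1 ≡ 8, 8^2 ≡ 8² = 64 ≡ 22, 8^4 ≡ 22² = 484 ≡ 22, 8^8 ≡ 22² = 484 ≡ 22. Since 15 = 8 + 4 + 2 + 1, 8^15 ≡ 22·22·22·8: 22·22 = 484 ≡ 22, then 22·22 = 484 ≡ 22, then 22·8 = 176 ≡ 8. So 8^15 ≡ 8 (mod 42).
So T(2) = T(8) = 8 while 2 ≠ 8, so T is not injective.
Since T is not injective, we determine |image(T)|. Computing x^15 mod 42 for each x (by repeated squaring, reducing mod 42 at every step), the values T(0), T(1), …, T(41) are: 0, 1, 8, 27, 22, 41, 6, 7, 8, 15, 34, 29, 6, 13, 14, 15, 22, 41, 36, 13, 20, 21, 22, 29, 6, 1, 20, 27, 28, 29, 36, 13, 8, 27, 34, 35, 36, 1, 20, 15, 34, 41.
The distinct values are {0, 1, 6, 7, 8, 13, 14, 15, 20, 21, 22, 27, 28, 29, 34, 35, 36, 41}; there are 18 of them.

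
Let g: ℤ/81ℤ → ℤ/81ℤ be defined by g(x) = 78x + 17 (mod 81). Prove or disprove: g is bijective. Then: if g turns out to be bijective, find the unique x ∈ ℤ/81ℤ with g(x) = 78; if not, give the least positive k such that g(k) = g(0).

27

Recall that injectivity means: for all a, b in the domain, g(a) = g(b) implies a = b.
We have gcd(78, 81) = 3 > 1. Taking a = 0 and b = 27: g(0) = 17 and g(27) = 78·27 + 17 = 2123 ≡ 17 (mod 81).
So g(0) = g(27) while 0 ≠ 27, therefore g is not injective, hence not bijective.
Since g is not bijective, we find the least positive k with g(k) = g(0): this means 78k ≡ 0 (mod 81), i.e. 81 ∣ 78k. Since gcd(78, 81) = 3, dividing through by 3 this holds exactly when 27 ∣ 26k, and as gcd(26, 27) = 1, exactly when 27 ∣ k.
The smallest positive such k is 27.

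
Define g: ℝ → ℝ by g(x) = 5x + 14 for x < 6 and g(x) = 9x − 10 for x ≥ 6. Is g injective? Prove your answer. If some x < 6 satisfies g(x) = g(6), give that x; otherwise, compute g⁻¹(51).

61/9

Both pieces are strictly increasing (slopes 5 and 9), so each is injective on its own interval.
The left piece maps (−∞, 6) onto (−∞, 44); the right piece maps [6, ∞) onto [44, ∞).
These images are disjoint, so no value is attained by both pieces. Thus g is injective.
Because the two images are disjoint, no x < 6 has g(x) = g(6), so we compute g⁻¹(51): 51 lies in [44, ∞), so solve 9x − 10 = 51: x = (51 + 10)/9 = 61/9.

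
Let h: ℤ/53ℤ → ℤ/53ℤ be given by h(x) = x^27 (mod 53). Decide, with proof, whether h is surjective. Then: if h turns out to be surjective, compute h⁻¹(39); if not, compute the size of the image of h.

Since 53 is prime, the nonzero elements of ℤ/53ℤ form a cyclic group of order 52.
As gcd(27, 52) = 1, raising to the 27th power is a bijection on this group: if a^27 ≡ b^27 then (ab^{−1})^27 = 1, and the only element of order dividing gcd(27, 52) = 1 is 1, so a = b.
With h(0) = 0 this makes h injective on all of ℤ/53ℤ, hence bijective (finite equal-size domain and codomain). In particular h is surjective.
Since h is surjective, we find the preimage of 39. The inverse of x ↦ x^27 on (ℤ/53ℤ)^× is x ↦ x^27, because 27·27 = 729 = 14·52 + 1 ≡ 1 (mod 52) and x^{52} = 1 for x ≠ 0 (Fermat). So h⁻¹(39) = 39^27 mod 53.
Repeated squaring mod 53: 39^1 ≡ 39, 39^2 ≡ 39² = 1521 ≡ 37, 39^4 ≡ 37² = 1369 ≡ 44, 39^8 ≡ 44² = 1936 ≡ 28, 39^16 ≡ 28² = 784 ≡ 42. Since 27 = 16 + 8 + 2 + 1, 39^27 ≡ 42·28·37·39: 42·28 = 1176 ≡ 10, then 10·37 = 370 ≡ 52, then 52·39 = 2028 ≡ 14. So 39^27 ≡ 14 (mod 53).
Hence h⁻¹(39) = 14.

14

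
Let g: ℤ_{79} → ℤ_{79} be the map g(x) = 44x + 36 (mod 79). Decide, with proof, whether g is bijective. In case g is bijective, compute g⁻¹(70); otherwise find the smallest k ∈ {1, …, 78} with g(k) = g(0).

Suppose g(u) = g(v) in ℤ_{79}. Then 44u + 36 ≡ 44v + 36 (mod 79), thus 44(u − v) ≡ 0 (mod 79).
Since gcd(44, 79) = 1, 44 is invertible modulo 79, hence u − v ≡ 0 (mod 79), i.e. u = v.
We now compute 44⁻¹ mod 79 explicitly. Euclid's algorithm: 79 = 1·44 + 35, 44 = 1·35 + 9, 35 = 3·9 + 8, 9 = 1·8 + 1; back-substituting gives 1 = 9·44 − 5·79, so 44⁻¹ ≡ 9 (mod 79).
For any y ∈ ℤ_{79}, x = 9(y − 36) mod 79 satisfies g(x) = 44·9(y − 36) + 36 ≡ y (since 44·9 ≡ 1 mod 79). So every y has a preimage.
Thus g is bijective.
Since g is bijective, we find g⁻¹(70): we need 44x ≡ 70 − 36 ≡ 34 (mod 79). Using 44⁻¹ = 9: x ≡ 9·34 = 306 = 3·79 + 69, so x = 69.
Check: g(69) = 44·69 + 36 = 3072 = 38·79 + 70 ≡ 70 (mod 79).

69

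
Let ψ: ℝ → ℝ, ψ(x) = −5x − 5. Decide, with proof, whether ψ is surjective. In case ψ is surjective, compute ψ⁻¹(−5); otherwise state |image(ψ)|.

For any y ∈ ℝ, x = (y + 5)/(−5) satisfies ψ(x) = y.
Hence ψ is surjective.
Since ψ is surjective, we compute ψ⁻¹(−5) = (−5 + 5)/(−5) = 0.

0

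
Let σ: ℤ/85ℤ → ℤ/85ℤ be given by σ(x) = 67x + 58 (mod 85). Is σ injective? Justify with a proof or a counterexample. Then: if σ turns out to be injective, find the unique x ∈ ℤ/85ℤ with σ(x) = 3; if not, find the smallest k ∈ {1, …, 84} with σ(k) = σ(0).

55

Suppose σ(x_1) = σ(x_2) in ℤ/85ℤ. Then 67x_1 + 58 ≡ 67x_2 + 58 (mod 85), therefore 67(x_1 − x_2) ≡ 0 (mod 85).
Since gcd(67, 85) = 1, 67 is invertible modulo 85, hence x_1 − x_2 ≡ 0 (mod 85), i.e. x_1 = x_2.
So σ is injective.
We now compute 67⁻¹ mod 85 explicitly. Euclid's algorithm: 85 = 1·67 + 18, 67 = 3·18 + 13, 18 = 1·13 + 5, 13 = 2·5 + 3, 5 = 1·3 + 2, 3 = 1·2 + 1; back-substituting gives 1 = 33·67 − 26·85, so 67⁻¹ ≡ 33 (mod 85).
Since σ is injective, we find σ⁻¹(3): we need 67x ≡ 3 − 58 ≡ 30 (mod 85). Using 67⁻¹ = 33: x ≡ 33·30 = 990 = 11·85 + 55, so x = 55.
Check: σ(55) = 67·55 + 58 = 3743 = 44·85 + 3 ≡ 3 (mod 85).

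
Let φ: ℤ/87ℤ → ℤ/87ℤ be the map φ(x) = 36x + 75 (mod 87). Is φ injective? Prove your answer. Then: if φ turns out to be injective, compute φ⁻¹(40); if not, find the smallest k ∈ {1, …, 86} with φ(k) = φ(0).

29

Recall: φ is injective if φ(s) = φ(t) implies s = t.
We have gcd(36, 87) = 3 > 1. Taking s = 0 and t = 29: φ(0) = 75 and φ(29) = 36·29 + 75 = 1119 ≡ 75 (mod 87).
So φ(0) = φ(29) while 0 ≠ 29, thus φ is not injective.
Since φ is not injective, we find the least positive k with φ(k) = φ(0): this means 36k ≡ 0 (mod 87), i.e. 87 ∣ 36k. Since gcd(36, 87) = 3, dividing through by 3 this holds exactly when 29 ∣ 12k, and as gcd(12, 29) = 1, exactly when 29 ∣ k.
The smallest positive such k is 29.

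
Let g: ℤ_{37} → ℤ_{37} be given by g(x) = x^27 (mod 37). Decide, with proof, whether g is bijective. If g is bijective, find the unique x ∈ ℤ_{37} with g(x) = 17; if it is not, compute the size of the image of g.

g(3): Repeated squaring mod 37: 3^1 ≡ 3, 3^2 ≡ 3² = 9, 3^4 ≡ 9² = 81 ≡ 7, 3^8 ≡ 7² = 49 ≡ 12, 3^16 ≡ 12² = 144 ≡ 33. Since 27 = 16 + 8 + 2 + 1, 3^27 ≡ 33·12·9·3: 33·12 = 396 ≡ 26, then 26·9 = 234 ≡ 12, then 12·3 = 36. So 3^27 ≡ 36 (mod 37).
g(4): Repeated squaring mod 37: 4^1 ≡ 4, 4^2 ≡ 4² = 16, 4^4 ≡ 16² = 256 ≡ 34, 4^8 ≡ 34² = 1156 ≡ 9, 4^16 ≡ 9² = 81 ≡ 7. Since 27 = 16 + 8 + 2 + 1, 4^27 ≡ 7·9·16·4: 7·9 = 63 ≡ 26, then 26·16 = 416 ≡ 9, then 9·4 = 36. So 4^27 ≡ 36 (mod 37).
So g(3) = g(4) = 36 while 3 ≠ 4, hence g is not injective, hence not bijective.
Since g is not bijective, we determine |image(g)|. Computing x^27 mod 37 for each x (by repeated squaring, reducing mod 37 at every step), the values g(0), g(1), …, g(36) are: 0, 1, 6, 36, 36, 31, 31, 1, 31, 1, 1, 36, 1, 31, 6, 6, 1, 31, 6, 31, 6, 36, 31, 31, 6, 36, 1, 36, 36, 6, 36, 6, 6, 1, 1, 31, 36.
The distinct values are {0, 1, 6, 31, 36}; there are 5 of them.

5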